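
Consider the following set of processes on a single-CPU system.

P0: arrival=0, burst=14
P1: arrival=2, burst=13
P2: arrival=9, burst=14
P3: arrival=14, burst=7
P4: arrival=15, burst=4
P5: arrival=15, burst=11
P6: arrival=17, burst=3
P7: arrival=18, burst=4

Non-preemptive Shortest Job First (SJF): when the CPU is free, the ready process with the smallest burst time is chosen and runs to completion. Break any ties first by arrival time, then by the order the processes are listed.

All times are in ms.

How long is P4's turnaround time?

13

Schedule: | P0 0-14 | P3 14-21 | P6 21-24 | P4 24-28 | P7 28-32 | P5 32-43 | P1 43-56 | P2 56-70 |
Completion: P0=14  P1=56  P2=70  P3=21  P4=28  P5=43  P6=24  P7=32
Turnaround(P4) = completion − arrival = 28 − 15 = 13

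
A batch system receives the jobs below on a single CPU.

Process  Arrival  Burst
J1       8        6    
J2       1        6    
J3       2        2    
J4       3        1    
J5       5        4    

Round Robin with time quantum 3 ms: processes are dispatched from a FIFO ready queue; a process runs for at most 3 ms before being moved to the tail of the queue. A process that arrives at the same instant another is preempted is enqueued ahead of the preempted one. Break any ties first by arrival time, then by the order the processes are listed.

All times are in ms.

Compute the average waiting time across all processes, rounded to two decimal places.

4.40

Schedule: | idle 0-1 | J2 1-4 | J3 4-6 | J4 6-7 | J2 7-10 | J5 10-13 | J1 13-16 | J5 16-17 | J1 17-20 |
Completion: J1=20  J2=10  J3=6  J4=7  J5=17
Waiting times: J1=6, J2=3, J3=2, J4=3, J5=8
Average waiting = (6+3+2+3+8) / 5 = 22/5 = 4.40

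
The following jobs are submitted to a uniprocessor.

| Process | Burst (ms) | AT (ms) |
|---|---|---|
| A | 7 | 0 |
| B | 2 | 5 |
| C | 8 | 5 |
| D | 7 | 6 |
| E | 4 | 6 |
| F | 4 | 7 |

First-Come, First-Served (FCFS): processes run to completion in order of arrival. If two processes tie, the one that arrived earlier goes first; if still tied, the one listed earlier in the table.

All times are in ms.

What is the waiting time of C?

Gantt: | A 0-7 | B 7-9 | C 9-17 | D 17-24 | E 24-28 | F 28-32 |
Completion: A=7  B=9  C=17  D=24  E=28  F=32
Turnaround (C−A): A=7  B=4  C=12  D=18  E=22  F=25
Waiting(C) = turnaround − burst = 12 − 8 = 4

4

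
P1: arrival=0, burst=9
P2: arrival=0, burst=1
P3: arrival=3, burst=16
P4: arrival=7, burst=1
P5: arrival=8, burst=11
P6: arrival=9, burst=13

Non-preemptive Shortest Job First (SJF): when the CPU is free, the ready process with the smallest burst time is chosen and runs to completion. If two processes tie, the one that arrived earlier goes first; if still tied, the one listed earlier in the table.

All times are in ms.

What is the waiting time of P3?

Schedule: | P2 0-1 | P1 1-10 | P4 10-11 | P5 11-22 | P6 22-35 | P3 35-51 |
Completion: P1=10  P2=1  P3=51  P4=11  P5=22  P6=35
Turnaround (C−A): P1=10  P2=1  P3=48  P4=4  P5=14  P6=26
Waiting(P3) = turnaround − burst = 48 − 16 = 32

32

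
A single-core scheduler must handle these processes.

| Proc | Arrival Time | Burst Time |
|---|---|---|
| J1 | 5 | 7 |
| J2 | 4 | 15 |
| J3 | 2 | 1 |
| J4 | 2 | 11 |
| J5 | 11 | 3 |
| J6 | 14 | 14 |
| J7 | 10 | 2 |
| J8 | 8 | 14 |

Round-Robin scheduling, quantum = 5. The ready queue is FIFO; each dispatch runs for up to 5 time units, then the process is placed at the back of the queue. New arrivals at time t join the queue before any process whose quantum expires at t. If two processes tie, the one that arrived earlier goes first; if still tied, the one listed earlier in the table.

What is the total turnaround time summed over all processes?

Schedule: | idle 0-2 | J3 2-3 | J4 3-8 | J2 8-13 | J1 13-18 | J8 18-23 | J4 23-28 | J7 28-30 | J5 30-33 | J2 33-38 | J6 38-43 | J1 43-45 | J8 45-50 | J4 50-51 | J2 51-56 | J6 56-61 | J8 61-65 | J6 65-69 |
Completion: J1=45  J2=56  J3=3  J4=51  J5=33  J6=69  J7=30  J8=65
Turnaround (C−A): J1=40  J2=52  J3=1  J4=49  J5=22  J6=55  J7=20  J8=57
Turnaround = completion − arrival: J1=40, J2=52, J3=1, J4=49, J5=22, J6=55, J7=20, J8=57
Total turnaround = 40 + 52 + 1 + 49 + 22 + 55 + 20 + 57 = 296

296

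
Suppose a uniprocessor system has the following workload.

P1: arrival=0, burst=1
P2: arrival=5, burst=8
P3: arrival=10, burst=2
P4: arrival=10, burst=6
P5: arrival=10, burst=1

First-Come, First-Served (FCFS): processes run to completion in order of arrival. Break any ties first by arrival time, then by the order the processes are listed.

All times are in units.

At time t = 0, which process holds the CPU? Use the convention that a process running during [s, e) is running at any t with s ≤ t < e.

Gantt: | P1 0-1 | idle 1-5 | P2 5-13 | P3 13-15 | P4 15-21 | P5 21-22 |
Completion: P1=1  P2=13  P3=15  P4=21  P5=22
Turnaround (C−A): P1=1  P2=8  P3=5  P4=11  P5=12

P1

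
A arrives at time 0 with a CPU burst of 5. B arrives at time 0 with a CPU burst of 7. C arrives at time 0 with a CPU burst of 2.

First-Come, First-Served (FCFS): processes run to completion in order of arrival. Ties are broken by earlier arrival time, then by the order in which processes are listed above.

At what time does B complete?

Timeline: | A 0-5 | B 5-12 | C 12-14 |
Completion: A=5  B=12  C=14

12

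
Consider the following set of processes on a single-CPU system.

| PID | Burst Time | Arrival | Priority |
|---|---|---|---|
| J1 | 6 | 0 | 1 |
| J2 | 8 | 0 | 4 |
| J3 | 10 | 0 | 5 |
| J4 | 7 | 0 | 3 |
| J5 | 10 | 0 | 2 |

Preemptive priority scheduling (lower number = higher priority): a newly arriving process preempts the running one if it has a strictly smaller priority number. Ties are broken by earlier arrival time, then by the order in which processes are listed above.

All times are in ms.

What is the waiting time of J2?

23

Timeline: | J1 0-6 | J5 6-16 | J4 16-23 | J2 23-31 | J3 31-41 |
Completion: J1=6  J2=31  J3=41  J4=23  J5=16
Turnaround (C−A): J1=6  J2=31  J3=41  J4=23  J5=16
Waiting(J2) = turnaround − burst = 31 − 8 = 23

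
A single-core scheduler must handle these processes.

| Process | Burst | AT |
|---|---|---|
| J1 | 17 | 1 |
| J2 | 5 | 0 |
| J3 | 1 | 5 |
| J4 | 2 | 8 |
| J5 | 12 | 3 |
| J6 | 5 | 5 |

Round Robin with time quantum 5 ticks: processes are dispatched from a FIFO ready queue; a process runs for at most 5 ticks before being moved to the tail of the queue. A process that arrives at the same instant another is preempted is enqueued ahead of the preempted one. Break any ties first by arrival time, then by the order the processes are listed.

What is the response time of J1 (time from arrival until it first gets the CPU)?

Schedule: | J2 0-5 | J1 5-10 | J5 10-15 | J3 15-16 | J6 16-21 | J4 21-23 | J1 23-28 | J5 28-33 | J1 33-38 | J5 38-40 | J1 40-42 |
Completion: J1=42  J2=5  J3=16  J4=23  J5=40  J6=21
Turnaround (C−A): J1=41  J2=5  J3=11  J4=15  J5=37  J6=16
Response(J1) = first start − arrival = 5 − 1 = 4

4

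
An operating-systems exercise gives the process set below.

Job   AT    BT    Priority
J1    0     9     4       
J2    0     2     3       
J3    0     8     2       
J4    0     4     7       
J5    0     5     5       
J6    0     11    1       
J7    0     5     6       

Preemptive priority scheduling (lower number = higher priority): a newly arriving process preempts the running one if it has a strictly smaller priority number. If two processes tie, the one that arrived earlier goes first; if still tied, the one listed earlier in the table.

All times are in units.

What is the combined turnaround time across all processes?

Gantt: | J6 0-11 | J3 11-19 | J2 19-21 | J1 21-30 | J5 30-35 | J7 35-40 | J4 40-44 |
Completion: J1=30  J2=21  J3=19  J4=44  J5=35  J6=11  J7=40
Turnaround = completion − arrival: J1=30, J2=21, J3=19, J4=44, J5=35, J6=11, J7=40
Total turnaround = 30 + 21 + 19 + 44 + 35 + 11 + 40 = 200

200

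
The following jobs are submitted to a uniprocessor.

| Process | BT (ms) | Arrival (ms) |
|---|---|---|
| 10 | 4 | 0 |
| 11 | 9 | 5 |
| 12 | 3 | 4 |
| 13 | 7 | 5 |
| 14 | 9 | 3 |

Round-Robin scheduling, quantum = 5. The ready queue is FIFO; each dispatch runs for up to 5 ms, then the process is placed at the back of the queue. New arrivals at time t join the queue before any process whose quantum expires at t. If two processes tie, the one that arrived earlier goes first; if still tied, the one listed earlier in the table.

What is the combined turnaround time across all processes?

Timeline: | 10 0-4 | 14 4-9 | 12 9-12 | 11 12-17 | 13 17-22 | 14 22-26 | 11 26-30 | 13 30-32 |
Completion: 10=4  11=30  12=12  13=32  14=26
Turnaround (C−A): 10=4  11=25  12=8  13=27  14=23
Turnaround = completion − arrival: 10=4, 11=25, 12=8, 13=27, 14=23
Total turnaround = 4 + 25 + 8 + 27 + 23 = 87

87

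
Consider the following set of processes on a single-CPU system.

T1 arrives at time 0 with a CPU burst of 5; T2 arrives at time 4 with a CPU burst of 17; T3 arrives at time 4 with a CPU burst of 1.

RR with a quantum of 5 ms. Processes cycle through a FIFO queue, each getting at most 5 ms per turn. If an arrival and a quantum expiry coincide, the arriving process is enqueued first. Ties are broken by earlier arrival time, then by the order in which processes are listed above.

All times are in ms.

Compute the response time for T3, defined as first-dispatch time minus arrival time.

Schedule: | T1 0-5 | T2 5-10 | T3 10-11 | T2 11-23 |
Completion: T1=5  T2=23  T3=11
Response(T3) = first start − arrival = 10 − 4 = 6

6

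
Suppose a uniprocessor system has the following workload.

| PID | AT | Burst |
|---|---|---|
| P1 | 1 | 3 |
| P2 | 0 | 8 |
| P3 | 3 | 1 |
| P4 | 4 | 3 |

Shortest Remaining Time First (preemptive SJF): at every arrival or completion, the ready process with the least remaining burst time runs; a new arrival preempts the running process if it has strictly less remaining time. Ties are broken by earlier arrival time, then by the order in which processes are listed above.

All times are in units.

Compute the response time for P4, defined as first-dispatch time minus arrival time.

Schedule: | P2 0-1 | P1 1-4 | P3 4-5 | P4 5-8 | P2 8-15 |
Completion: P1=4  P2=15  P3=5  P4=8
Turnaround (C−A): P1=3  P2=15  P3=2  P4=4
Response(P4) = first start − arrival = 5 − 4 = 1

1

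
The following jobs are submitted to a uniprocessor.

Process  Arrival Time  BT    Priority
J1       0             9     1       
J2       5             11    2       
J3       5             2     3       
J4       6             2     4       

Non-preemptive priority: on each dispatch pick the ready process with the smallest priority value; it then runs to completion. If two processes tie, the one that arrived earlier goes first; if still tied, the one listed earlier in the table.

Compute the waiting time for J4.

Gantt: | J1 0-9 | J2 9-20 | J3 20-22 | J4 22-24 |
Completion: J1=9  J2=20  J3=22  J4=24
Waiting(J4) = turnaround − burst = 18 − 2 = 16

16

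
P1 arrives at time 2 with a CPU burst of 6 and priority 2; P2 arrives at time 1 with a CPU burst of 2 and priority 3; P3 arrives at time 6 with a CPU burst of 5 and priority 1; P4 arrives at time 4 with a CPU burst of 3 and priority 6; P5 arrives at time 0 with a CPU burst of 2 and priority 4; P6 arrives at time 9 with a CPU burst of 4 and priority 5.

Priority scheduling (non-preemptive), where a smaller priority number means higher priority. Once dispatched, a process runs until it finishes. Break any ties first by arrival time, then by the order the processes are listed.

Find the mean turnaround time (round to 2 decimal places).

Schedule: | P5 0-2 | P1 2-8 | P3 8-13 | P2 13-15 | P6 15-19 | P4 19-22 |
Completion: P1=8  P2=15  P3=13  P4=22  P5=2  P6=19
Turnaround times: P1=6, P2=14, P3=7, P4=18, P5=2, P6=10
Average turnaround = (6+14+7+18+2+10) / 6 = 57/6 = 9.50

9.50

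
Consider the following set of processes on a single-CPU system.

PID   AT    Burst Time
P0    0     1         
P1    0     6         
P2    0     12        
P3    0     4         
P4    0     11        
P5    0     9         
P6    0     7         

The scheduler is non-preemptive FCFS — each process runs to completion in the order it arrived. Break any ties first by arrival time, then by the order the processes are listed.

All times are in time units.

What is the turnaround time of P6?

50

Timeline: | P0 0-1 | P1 1-7 | P2 7-19 | P3 19-23 | P4 23-34 | P5 34-43 | P6 43-50 |
Completion: P0=1  P1=7  P2=19  P3=23  P4=34  P5=43  P6=50
Turnaround(P6) = completion − arrival = 50 − 0 = 50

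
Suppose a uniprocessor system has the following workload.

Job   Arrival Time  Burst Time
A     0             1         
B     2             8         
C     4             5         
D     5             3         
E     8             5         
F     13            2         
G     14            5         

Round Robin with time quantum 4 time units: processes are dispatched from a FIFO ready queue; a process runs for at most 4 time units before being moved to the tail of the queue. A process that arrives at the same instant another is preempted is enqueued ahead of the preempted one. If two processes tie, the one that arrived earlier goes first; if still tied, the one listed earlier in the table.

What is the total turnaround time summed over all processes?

90

Schedule: | A 0-1 | idle 1-2 | B 2-6 | C 6-10 | D 10-13 | B 13-17 | E 17-21 | C 21-22 | F 22-24 | G 24-28 | E 28-29 | G 29-30 |
Completion: A=1  B=17  C=22  D=13  E=29  F=24  G=30
Turnaround = completion − arrival: A=1, B=15, C=18, D=8, E=21, F=11, G=16
Total turnaround = 1 + 15 + 18 + 8 + 21 + 11 + 16 = 90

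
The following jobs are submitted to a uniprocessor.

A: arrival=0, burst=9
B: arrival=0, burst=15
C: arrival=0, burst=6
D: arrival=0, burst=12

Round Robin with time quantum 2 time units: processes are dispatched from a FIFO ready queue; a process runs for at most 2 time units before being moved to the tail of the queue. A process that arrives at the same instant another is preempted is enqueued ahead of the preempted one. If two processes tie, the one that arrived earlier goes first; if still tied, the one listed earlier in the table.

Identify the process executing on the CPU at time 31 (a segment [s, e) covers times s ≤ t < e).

B

Timeline: | A 0-2 | B 2-4 | C 4-6 | D 6-8 | A 8-10 | B 10-12 | C 12-14 | D 14-16 | A 16-18 | B 18-20 | C 20-22 | D 22-24 | A 24-26 | B 26-28 | D 28-30 | A 30-31 | B 31-33 | D 33-35 | B 35-37 | D 37-39 | B 39-42 |
Completion: A=31  B=42  C=22  D=39
Turnaround (C−A): A=31  B=42  C=22  D=39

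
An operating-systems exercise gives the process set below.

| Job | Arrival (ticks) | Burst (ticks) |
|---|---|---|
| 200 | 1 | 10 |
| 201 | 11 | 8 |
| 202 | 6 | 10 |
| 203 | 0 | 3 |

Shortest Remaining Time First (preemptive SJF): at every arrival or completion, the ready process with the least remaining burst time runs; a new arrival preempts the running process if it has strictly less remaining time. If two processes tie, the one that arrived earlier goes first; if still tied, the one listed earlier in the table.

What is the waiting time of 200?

Timeline: | 203 0-3 | 200 3-13 | 201 13-21 | 202 21-31 |
Completion: 200=13  201=21  202=31  203=3
Turnaround (C−A): 200=12  201=10  202=25  203=3
Waiting(200) = turnaround − burst = 12 − 10 = 2

2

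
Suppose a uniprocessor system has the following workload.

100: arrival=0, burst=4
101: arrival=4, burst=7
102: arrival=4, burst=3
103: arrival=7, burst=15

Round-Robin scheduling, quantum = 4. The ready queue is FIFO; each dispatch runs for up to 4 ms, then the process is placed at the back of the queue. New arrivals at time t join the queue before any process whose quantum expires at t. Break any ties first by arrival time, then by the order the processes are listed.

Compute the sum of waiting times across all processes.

18

Timeline: | 100 0-4 | 101 4-8 | 102 8-11 | 103 11-15 | 101 15-18 | 103 18-29 |
Completion: 100=4  101=18  102=11  103=29
Turnaround (C−A): 100=4  101=14  102=7  103=22
Waiting = turnaround − burst: 100=0, 101=7, 102=4, 103=7
Total waiting = 0 + 7 + 4 + 7 = 18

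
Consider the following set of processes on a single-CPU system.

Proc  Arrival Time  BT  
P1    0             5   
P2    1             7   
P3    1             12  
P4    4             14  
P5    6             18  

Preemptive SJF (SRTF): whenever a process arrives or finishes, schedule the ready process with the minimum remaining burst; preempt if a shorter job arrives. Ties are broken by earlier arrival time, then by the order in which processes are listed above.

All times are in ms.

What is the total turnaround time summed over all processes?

123

Schedule: | P1 0-5 | P2 5-12 | P3 12-24 | P4 24-38 | P5 38-56 |
Completion: P1=5  P2=12  P3=24  P4=38  P5=56
Turnaround = completion − arrival: P1=5, P2=11, P3=23, P4=34, P5=50
Total turnaround = 5 + 11 + 23 + 34 + 50 = 123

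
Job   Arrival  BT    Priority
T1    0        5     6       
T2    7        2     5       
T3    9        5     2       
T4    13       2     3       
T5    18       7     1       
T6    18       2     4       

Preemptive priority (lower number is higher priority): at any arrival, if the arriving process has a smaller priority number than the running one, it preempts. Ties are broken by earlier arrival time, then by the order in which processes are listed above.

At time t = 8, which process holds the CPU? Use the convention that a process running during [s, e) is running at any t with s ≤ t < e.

Gantt: | T1 0-5 | idle 5-7 | T2 7-9 | T3 9-14 | T4 14-16 | idle 16-18 | T5 18-25 | T6 25-27 |
Completion: T1=5  T2=9  T3=14  T4=16  T5=25  T6=27
Turnaround (C−A): T1=5  T2=2  T3=5  T4=3  T5=7  T6=9

T2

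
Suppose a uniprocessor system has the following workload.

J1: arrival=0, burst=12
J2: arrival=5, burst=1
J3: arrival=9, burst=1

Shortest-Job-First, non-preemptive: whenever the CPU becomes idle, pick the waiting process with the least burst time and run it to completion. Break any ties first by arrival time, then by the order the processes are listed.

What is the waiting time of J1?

0

Gantt: | J1 0-12 | J2 12-13 | J3 13-14 |
Completion: J1=12  J2=13  J3=14
Turnaround (C−A): J1=12  J2=8  J3=5
Waiting(J1) = turnaround − burst = 12 − 12 = 0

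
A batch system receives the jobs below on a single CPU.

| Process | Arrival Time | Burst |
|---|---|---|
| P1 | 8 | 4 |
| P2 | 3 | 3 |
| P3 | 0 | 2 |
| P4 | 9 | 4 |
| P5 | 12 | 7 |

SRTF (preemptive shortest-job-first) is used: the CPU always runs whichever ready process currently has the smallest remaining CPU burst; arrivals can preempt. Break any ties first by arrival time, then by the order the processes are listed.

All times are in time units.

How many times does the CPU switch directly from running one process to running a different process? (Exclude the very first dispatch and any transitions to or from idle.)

Timeline: | P3 0-2 | idle 2-3 | P2 3-6 | idle 6-8 | P1 8-12 | P4 12-16 | P5 16-23 |
Completion: P1=12  P2=6  P3=2  P4=16  P5=23
Turnaround (C−A): P1=4  P2=3  P3=2  P4=7  P5=11

2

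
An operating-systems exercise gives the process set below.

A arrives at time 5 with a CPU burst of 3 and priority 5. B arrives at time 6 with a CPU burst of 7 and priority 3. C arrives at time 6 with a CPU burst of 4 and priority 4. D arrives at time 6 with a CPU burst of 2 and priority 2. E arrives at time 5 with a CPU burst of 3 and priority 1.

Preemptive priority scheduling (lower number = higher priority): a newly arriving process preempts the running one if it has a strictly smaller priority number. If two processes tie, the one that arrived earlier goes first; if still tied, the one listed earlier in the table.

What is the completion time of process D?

Timeline: | idle 0-5 | E 5-8 | D 8-10 | B 10-17 | C 17-21 | A 21-24 |
Completion: A=24  B=17  C=21  D=10  E=8

10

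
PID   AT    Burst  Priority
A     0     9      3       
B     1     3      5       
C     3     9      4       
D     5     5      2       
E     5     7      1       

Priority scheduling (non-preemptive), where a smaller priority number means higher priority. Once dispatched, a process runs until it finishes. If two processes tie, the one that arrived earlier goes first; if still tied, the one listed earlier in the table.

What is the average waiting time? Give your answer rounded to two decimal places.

Gantt: | A 0-9 | E 9-16 | D 16-21 | C 21-30 | B 30-33 |
Completion: A=9  B=33  C=30  D=21  E=16
Turnaround (C−A): A=9  B=32  C=27  D=16  E=11
Waiting times: A=0, B=29, C=18, D=11, E=4
Average waiting = (0+29+18+11+4) / 5 = 62/5 = 12.40

12.40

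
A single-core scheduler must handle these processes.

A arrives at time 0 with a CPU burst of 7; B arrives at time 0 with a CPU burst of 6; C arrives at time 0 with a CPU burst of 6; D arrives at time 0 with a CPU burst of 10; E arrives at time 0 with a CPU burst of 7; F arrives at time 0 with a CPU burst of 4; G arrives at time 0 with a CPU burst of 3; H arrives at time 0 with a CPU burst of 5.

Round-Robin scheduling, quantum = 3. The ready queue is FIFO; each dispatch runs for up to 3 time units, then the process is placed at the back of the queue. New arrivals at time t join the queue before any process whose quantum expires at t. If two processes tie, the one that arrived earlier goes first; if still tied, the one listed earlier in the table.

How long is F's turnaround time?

40

Gantt: | A 0-3 | B 3-6 | C 6-9 | D 9-12 | E 12-15 | F 15-18 | G 18-21 | H 21-24 | A 24-27 | B 27-30 | C 30-33 | D 33-36 | E 36-39 | F 39-40 | H 40-42 | A 42-43 | D 43-46 | E 46-47 | D 47-48 |
Completion: A=43  B=30  C=33  D=48  E=47  F=40  G=21  H=42
Turnaround(F) = completion − arrival = 40 − 0 = 40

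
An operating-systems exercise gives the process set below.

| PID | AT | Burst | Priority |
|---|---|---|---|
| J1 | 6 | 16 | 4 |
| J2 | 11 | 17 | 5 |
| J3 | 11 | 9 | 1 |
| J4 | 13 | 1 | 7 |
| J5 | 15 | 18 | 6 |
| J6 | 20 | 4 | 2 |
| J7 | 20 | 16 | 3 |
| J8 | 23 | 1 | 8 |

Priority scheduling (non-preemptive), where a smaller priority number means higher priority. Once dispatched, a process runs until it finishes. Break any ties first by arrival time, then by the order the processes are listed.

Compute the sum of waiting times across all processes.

267

Gantt: | idle 0-6 | J1 6-22 | J3 22-31 | J6 31-35 | J7 35-51 | J2 51-68 | J5 68-86 | J4 86-87 | J8 87-88 |
Completion: J1=22  J2=68  J3=31  J4=87  J5=86  J6=35  J7=51  J8=88
Turnaround (C−A): J1=16  J2=57  J3=20  J4=74  J5=71  J6=15  J7=31  J8=65
Waiting = turnaround − burst: J1=0, J2=40, J3=11, J4=73, J5=53, J6=11, J7=15, J8=64
Total waiting = 0 + 40 + 11 + 73 + 53 + 11 + 15 + 64 = 267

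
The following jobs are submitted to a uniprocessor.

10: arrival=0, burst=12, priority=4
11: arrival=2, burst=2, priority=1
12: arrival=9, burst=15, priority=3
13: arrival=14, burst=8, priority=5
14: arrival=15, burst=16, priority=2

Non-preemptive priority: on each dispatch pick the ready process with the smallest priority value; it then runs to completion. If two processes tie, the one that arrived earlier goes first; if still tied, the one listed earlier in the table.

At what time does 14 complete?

Timeline: | 10 0-12 | 11 12-14 | 12 14-29 | 14 29-45 | 13 45-53 |
Completion: 10=12  11=14  12=29  13=53  14=45

45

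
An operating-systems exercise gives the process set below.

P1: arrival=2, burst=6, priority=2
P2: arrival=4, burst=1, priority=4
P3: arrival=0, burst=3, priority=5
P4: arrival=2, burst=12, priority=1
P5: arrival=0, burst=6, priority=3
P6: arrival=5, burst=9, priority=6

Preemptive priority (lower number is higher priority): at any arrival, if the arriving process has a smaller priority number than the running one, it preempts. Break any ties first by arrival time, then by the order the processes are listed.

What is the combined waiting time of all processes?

Timeline: | P5 0-2 | P4 2-14 | P1 14-20 | P5 20-24 | P2 24-25 | P3 25-28 | P6 28-37 |
Completion: P1=20  P2=25  P3=28  P4=14  P5=24  P6=37
Waiting = turnaround − burst: P1=12, P2=20, P3=25, P4=0, P5=18, P6=23
Total waiting = 12 + 20 + 25 + 0 + 18 + 23 = 98

98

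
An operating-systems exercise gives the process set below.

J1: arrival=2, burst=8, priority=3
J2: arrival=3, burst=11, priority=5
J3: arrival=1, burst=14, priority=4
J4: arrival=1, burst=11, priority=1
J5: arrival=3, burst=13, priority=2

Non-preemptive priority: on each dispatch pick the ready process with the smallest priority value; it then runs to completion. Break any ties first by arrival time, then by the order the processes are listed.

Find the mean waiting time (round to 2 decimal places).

21.60

Gantt: | idle 0-1 | J4 1-12 | J5 12-25 | J1 25-33 | J3 33-47 | J2 47-58 |
Completion: J1=33  J2=58  J3=47  J4=12  J5=25
Turnaround (C−A): J1=31  J2=55  J3=46  J4=11  J5=22
Waiting times: J1=23, J2=44, J3=32, J4=0, J5=9
Average waiting = (23+44+32+0+9) / 5 = 108/5 = 21.60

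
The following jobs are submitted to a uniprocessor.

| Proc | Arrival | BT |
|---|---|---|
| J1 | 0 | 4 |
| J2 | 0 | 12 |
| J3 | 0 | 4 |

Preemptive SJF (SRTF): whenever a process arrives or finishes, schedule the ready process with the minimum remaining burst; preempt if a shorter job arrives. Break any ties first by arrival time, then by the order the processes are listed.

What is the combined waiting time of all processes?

12

Timeline: | J1 0-4 | J3 4-8 | J2 8-20 |
Completion: J1=4  J2=20  J3=8
Turnaround (C−A): J1=4  J2=20  J3=8
Waiting = turnaround − burst: J1=0, J2=8, J3=4
Total waiting = 0 + 8 + 4 = 12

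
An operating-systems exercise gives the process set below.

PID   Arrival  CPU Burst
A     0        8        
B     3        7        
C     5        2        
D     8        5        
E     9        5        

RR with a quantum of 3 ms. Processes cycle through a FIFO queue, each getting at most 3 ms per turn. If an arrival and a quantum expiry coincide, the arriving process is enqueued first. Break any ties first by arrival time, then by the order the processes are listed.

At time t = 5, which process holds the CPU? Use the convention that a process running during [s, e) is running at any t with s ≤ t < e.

B

Timeline: | A 0-3 | B 3-6 | A 6-9 | C 9-11 | B 11-14 | D 14-17 | E 17-20 | A 20-22 | B 22-23 | D 23-25 | E 25-27 |
Completion: A=22  B=23  C=11  D=25  E=27
Turnaround (C−A): A=22  B=20  C=6  D=17  E=18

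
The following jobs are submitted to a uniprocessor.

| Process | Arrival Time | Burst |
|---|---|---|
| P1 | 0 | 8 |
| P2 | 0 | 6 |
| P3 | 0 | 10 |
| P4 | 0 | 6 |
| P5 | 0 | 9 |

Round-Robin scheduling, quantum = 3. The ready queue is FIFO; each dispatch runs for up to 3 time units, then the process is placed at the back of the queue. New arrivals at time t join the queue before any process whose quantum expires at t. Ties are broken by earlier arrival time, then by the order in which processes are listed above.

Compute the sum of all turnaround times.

157

Schedule: | P1 0-3 | P2 3-6 | P3 6-9 | P4 9-12 | P5 12-15 | P1 15-18 | P2 18-21 | P3 21-24 | P4 24-27 | P5 27-30 | P1 30-32 | P3 32-35 | P5 35-38 | P3 38-39 |
Completion: P1=32  P2=21  P3=39  P4=27  P5=38
Turnaround (C−A): P1=32  P2=21  P3=39  P4=27  P5=38
Turnaround = completion − arrival: P1=32, P2=21, P3=39, P4=27, P5=38
Total turnaround = 32 + 21 + 39 + 27 + 38 = 157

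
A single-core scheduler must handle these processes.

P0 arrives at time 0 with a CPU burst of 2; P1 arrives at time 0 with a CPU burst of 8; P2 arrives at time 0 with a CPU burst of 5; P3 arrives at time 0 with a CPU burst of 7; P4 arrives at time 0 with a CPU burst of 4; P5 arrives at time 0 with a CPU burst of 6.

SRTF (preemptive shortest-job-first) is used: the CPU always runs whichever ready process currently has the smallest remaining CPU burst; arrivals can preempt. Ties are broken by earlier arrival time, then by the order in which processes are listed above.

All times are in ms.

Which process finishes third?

P2

Gantt: | P0 0-2 | P4 2-6 | P2 6-11 | P5 11-17 | P3 17-24 | P1 24-32 |
Completion: P0=2  P1=32  P2=11  P3=24  P4=6  P5=17
Finish order: P0 → P4 → P2 → P5 → P3 → P1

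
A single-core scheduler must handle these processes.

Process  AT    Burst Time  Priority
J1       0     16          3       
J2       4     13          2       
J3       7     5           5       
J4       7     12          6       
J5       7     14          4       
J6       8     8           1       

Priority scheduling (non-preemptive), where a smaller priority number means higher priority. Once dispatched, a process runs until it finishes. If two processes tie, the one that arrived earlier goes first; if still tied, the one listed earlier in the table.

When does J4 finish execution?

Schedule: | J1 0-16 | J6 16-24 | J2 24-37 | J5 37-51 | J3 51-56 | J4 56-68 |
Completion: J1=16  J2=37  J3=56  J4=68  J5=51  J6=24
Turnaround (C−A): J1=16  J2=33  J3=49  J4=61  J5=44  J6=16

68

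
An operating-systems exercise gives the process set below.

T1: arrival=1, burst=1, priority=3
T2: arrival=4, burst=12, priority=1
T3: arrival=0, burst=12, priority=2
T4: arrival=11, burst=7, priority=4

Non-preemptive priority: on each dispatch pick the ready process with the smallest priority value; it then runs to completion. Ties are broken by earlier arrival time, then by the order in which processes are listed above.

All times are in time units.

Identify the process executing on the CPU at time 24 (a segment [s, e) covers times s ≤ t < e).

T1

Gantt: | T3 0-12 | T2 12-24 | T1 24-25 | T4 25-32 |
Completion: T1=25  T2=24  T3=12  T4=32
Turnaround (C−A): T1=24  T2=20  T3=12  T4=21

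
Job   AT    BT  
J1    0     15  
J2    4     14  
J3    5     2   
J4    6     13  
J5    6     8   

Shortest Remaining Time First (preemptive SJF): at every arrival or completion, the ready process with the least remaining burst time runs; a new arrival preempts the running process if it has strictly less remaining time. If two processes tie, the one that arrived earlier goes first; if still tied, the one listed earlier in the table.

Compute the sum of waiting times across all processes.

Timeline: | J1 0-5 | J3 5-7 | J5 7-15 | J1 15-25 | J4 25-38 | J2 38-52 |
Completion: J1=25  J2=52  J3=7  J4=38  J5=15
Turnaround (C−A): J1=25  J2=48  J3=2  J4=32  J5=9
Waiting = turnaround − burst: J1=10, J2=34, J3=0, J4=19, J5=1
Total waiting = 10 + 34 + 0 + 19 + 1 = 64

64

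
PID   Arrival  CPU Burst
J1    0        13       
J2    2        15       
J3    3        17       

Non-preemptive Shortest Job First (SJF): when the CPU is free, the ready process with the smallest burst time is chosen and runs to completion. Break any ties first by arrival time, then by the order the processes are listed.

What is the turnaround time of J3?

42

Timeline: | J1 0-13 | J2 13-28 | J3 28-45 |
Completion: J1=13  J2=28  J3=45
Turnaround(J3) = completion − arrival = 45 − 3 = 42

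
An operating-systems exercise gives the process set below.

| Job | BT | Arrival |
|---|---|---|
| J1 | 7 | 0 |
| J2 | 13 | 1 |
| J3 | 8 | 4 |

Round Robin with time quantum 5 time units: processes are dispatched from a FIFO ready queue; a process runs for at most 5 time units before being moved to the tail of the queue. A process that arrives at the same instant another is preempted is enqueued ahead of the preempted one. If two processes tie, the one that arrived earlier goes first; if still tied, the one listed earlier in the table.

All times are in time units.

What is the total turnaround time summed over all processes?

Gantt: | J1 0-5 | J2 5-10 | J3 10-15 | J1 15-17 | J2 17-22 | J3 22-25 | J2 25-28 |
Completion: J1=17  J2=28  J3=25
Turnaround (C−A): J1=17  J2=27  J3=21
Turnaround = completion − arrival: J1=17, J2=27, J3=21
Total turnaround = 17 + 27 + 21 = 65

65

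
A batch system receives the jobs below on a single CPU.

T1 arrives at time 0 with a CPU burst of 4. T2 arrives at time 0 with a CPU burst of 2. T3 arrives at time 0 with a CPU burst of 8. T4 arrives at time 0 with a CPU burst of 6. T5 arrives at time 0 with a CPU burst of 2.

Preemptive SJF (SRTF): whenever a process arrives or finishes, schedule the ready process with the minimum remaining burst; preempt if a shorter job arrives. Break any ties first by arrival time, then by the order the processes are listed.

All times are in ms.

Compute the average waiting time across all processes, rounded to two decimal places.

5.60

Gantt: | T2 0-2 | T5 2-4 | T1 4-8 | T4 8-14 | T3 14-22 |
Completion: T1=8  T2=2  T3=22  T4=14  T5=4
Waiting times: T1=4, T2=0, T3=14, T4=8, T5=2
Average waiting = (4+0+14+8+2) / 5 = 28/5 = 5.60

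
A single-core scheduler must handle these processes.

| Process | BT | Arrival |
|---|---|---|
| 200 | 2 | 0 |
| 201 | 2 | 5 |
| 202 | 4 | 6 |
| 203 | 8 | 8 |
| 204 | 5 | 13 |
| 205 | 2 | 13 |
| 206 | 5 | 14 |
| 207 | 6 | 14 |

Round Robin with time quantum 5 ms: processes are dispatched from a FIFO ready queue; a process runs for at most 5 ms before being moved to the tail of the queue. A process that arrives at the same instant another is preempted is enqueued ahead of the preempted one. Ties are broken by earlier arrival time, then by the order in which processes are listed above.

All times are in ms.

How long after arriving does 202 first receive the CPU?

Schedule: | 200 0-2 | idle 2-5 | 201 5-7 | 202 7-11 | 203 11-16 | 204 16-21 | 205 21-23 | 206 23-28 | 207 28-33 | 203 33-36 | 207 36-37 |
Completion: 200=2  201=7  202=11  203=36  204=21  205=23  206=28  207=37
Turnaround (C−A): 200=2  201=2  202=5  203=28  204=8  205=10  206=14  207=23
Response(202) = first start − arrival = 7 − 6 = 1

1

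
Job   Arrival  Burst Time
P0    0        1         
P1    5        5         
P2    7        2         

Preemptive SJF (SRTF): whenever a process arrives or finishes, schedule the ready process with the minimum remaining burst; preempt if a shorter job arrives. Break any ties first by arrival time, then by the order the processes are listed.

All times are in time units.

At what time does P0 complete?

1

Gantt: | P0 0-1 | idle 1-5 | P1 5-7 | P2 7-9 | P1 9-12 |
Completion: P0=1  P1=12  P2=9
Turnaround (C−A): P0=1  P1=7  P2=2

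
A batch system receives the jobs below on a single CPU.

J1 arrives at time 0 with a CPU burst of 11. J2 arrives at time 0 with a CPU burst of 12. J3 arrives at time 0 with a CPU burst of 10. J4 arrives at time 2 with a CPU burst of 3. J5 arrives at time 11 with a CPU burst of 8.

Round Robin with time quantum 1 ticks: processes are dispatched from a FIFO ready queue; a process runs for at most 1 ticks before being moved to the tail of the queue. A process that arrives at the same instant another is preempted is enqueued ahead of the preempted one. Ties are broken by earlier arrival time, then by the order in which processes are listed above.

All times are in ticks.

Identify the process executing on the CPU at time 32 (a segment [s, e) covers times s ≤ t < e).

Timeline: | J1 0-1 | J2 1-2 | J3 2-3 | J1 3-4 | J4 4-5 | J2 5-6 | J3 6-7 | J1 7-8 | J4 8-9 | J2 9-10 | J3 10-11 | J1 11-12 | J4 12-13 | J2 13-14 | J5 14-15 | J3 15-16 | J1 16-17 | J2 17-18 | J5 18-19 | J3 19-20 | J1 20-21 | J2 21-22 | J5 22-23 | J3 23-24 | J1 24-25 | J2 25-26 | J5 26-27 | J3 27-28 | J1 28-29 | J2 29-30 | J5 30-31 | J3 31-32 | J1 32-33 | J2 33-34 | J5 34-35 | J3 35-36 | J1 36-37 | J2 37-38 | J5 38-39 | J3 39-40 | J1 40-41 | J2 41-42 | J5 42-43 | J2 43-44 |
Completion: J1=41  J2=44  J3=40  J4=13  J5=43
Turnaround (C−A): J1=41  J2=44  J3=40  J4=11  J5=32

J1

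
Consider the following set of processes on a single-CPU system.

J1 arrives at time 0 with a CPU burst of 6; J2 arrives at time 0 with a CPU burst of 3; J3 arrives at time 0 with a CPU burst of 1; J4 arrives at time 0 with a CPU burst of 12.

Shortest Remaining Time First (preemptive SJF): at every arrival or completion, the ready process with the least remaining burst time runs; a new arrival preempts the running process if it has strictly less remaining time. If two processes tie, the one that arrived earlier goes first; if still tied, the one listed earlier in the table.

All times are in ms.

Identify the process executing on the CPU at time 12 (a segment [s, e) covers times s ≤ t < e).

J4

Schedule: | J3 0-1 | J2 1-4 | J1 4-10 | J4 10-22 |
Completion: J1=10  J2=4  J3=1  J4=22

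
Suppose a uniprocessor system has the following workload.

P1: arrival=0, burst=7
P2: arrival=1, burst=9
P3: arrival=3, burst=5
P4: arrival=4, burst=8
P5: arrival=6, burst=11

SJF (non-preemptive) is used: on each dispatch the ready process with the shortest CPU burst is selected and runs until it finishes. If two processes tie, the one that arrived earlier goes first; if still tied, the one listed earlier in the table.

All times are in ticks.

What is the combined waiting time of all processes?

54

Schedule: | P1 0-7 | P3 7-12 | P4 12-20 | P2 20-29 | P5 29-40 |
Completion: P1=7  P2=29  P3=12  P4=20  P5=40
Turnaround (C−A): P1=7  P2=28  P3=9  P4=16  P5=34
Waiting = turnaround − burst: P1=0, P2=19, P3=4, P4=8, P5=23
Total waiting = 0 + 19 + 4 + 8 + 23 = 54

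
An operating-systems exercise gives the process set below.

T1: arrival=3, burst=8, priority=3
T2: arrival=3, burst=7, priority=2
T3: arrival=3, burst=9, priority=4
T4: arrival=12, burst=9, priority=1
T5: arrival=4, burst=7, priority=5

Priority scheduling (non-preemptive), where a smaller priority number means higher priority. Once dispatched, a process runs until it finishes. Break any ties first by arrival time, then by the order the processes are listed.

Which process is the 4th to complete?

Timeline: | idle 0-3 | T2 3-10 | T1 10-18 | T4 18-27 | T3 27-36 | T5 36-43 |
Completion: T1=18  T2=10  T3=36  T4=27  T5=43
Finish order: T2 → T1 → T4 → T3 → T5

T3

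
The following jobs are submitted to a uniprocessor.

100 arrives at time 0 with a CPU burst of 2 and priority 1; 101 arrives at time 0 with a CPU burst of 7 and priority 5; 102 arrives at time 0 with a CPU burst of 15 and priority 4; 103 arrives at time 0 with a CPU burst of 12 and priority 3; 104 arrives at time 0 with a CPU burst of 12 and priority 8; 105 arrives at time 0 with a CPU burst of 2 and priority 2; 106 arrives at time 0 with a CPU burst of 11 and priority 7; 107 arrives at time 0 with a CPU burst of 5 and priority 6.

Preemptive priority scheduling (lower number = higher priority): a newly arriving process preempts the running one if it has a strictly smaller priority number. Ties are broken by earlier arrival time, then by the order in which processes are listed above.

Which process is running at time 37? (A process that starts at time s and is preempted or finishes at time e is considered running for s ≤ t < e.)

Schedule: | 100 0-2 | 105 2-4 | 103 4-16 | 102 16-31 | 101 31-38 | 107 38-43 | 106 43-54 | 104 54-66 |
Completion: 100=2  101=38  102=31  103=16  104=66  105=4  106=54  107=43

101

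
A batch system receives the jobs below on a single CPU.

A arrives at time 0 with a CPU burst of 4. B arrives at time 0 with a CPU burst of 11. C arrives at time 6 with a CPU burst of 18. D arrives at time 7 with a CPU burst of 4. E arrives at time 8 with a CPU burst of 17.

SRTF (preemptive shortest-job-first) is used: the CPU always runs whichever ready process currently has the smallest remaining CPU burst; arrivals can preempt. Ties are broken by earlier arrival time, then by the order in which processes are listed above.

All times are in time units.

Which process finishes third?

Timeline: | A 0-4 | B 4-7 | D 7-11 | B 11-19 | E 19-36 | C 36-54 |
Completion: A=4  B=19  C=54  D=11  E=36
Finish order: A → D → B → E → C

B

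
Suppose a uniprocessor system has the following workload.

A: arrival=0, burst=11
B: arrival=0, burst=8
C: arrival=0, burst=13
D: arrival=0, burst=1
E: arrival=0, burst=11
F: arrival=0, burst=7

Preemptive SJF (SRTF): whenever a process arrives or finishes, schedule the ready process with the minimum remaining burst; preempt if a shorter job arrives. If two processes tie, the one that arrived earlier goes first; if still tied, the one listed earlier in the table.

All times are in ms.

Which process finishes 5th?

E

Schedule: | D 0-1 | F 1-8 | B 8-16 | A 16-27 | E 27-38 | C 38-51 |
Completion: A=27  B=16  C=51  D=1  E=38  F=8
Turnaround (C−A): A=27  B=16  C=51  D=1  E=38  F=8
Finish order: D → F → B → A → E → C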